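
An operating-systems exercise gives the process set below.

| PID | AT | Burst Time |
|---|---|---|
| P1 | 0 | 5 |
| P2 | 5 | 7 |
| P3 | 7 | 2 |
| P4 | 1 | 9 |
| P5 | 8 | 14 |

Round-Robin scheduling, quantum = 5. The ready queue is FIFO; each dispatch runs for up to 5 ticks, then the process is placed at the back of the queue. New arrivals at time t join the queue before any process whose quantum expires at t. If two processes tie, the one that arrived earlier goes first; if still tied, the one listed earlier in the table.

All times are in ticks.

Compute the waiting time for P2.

Schedule: | P1 0-5 | P4 5-10 | P2 10-15 | P3 15-17 | P5 17-22 | P4 22-26 | P2 26-28 | P5 28-37 |
Completion: P1=5  P2=28  P3=17  P4=26  P5=37
Turnaround (C−A): P1=5  P2=23  P3=10  P4=25  P5=29
Waiting(P2) = turnaround − burst = 23 − 7 = 16

16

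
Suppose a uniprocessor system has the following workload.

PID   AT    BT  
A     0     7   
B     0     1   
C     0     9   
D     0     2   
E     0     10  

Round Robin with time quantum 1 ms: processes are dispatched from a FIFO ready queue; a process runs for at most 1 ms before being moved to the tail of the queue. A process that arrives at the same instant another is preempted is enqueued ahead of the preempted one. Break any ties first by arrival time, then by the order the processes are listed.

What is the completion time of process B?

Timeline: | A 0-1 | B 1-2 | C 2-3 | D 3-4 | E 4-5 | A 5-6 | C 6-7 | D 7-8 | E 8-9 | A 9-10 | C 10-11 | E 11-12 | A 12-13 | C 13-14 | E 14-15 | A 15-16 | C 16-17 | E 17-18 | A 18-19 | C 19-20 | E 20-21 | A 21-22 | C 22-23 | E 23-24 | C 24-25 | E 25-26 | C 26-27 | E 27-29 |
Completion: A=22  B=2  C=27  D=8  E=29

2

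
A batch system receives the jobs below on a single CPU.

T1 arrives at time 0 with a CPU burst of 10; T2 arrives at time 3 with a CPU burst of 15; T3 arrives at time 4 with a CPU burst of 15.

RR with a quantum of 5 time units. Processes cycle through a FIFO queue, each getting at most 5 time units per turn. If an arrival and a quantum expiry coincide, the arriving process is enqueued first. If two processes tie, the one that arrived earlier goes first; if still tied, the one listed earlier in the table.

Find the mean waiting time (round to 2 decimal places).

Timeline: | T1 0-5 | T2 5-10 | T3 10-15 | T1 15-20 | T2 20-25 | T3 25-30 | T2 30-35 | T3 35-40 |
Completion: T1=20  T2=35  T3=40
Turnaround (C−A): T1=20  T2=32  T3=36
Waiting times: T1=10, T2=17, T3=21
Average waiting = (10+17+21) / 3 = 48/3 = 16.00

16.00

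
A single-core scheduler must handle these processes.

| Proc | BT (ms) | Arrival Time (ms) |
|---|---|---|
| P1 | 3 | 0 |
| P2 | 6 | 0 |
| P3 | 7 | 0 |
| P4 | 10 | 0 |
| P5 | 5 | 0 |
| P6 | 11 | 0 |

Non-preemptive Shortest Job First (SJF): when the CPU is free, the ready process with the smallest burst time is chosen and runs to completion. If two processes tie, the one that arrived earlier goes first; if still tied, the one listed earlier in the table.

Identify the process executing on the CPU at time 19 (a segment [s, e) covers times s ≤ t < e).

P3

Schedule: | P1 0-3 | P5 3-8 | P2 8-14 | P3 14-21 | P4 21-31 | P6 31-42 |
Completion: P1=3  P2=14  P3=21  P4=31  P5=8  P6=42
Turnaround (C−A): P1=3  P2=14  P3=21  P4=31  P5=8  P6=42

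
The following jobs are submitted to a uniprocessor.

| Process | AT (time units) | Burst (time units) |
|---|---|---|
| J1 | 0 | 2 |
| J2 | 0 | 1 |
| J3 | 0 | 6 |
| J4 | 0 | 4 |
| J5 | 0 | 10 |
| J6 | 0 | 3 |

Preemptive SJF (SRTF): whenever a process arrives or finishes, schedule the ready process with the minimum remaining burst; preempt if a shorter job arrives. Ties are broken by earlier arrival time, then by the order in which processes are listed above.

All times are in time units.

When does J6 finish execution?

Gantt: | J2 0-1 | J1 1-3 | J6 3-6 | J4 6-10 | J3 10-16 | J5 16-26 |
Completion: J1=3  J2=1  J3=16  J4=10  J5=26  J6=6

6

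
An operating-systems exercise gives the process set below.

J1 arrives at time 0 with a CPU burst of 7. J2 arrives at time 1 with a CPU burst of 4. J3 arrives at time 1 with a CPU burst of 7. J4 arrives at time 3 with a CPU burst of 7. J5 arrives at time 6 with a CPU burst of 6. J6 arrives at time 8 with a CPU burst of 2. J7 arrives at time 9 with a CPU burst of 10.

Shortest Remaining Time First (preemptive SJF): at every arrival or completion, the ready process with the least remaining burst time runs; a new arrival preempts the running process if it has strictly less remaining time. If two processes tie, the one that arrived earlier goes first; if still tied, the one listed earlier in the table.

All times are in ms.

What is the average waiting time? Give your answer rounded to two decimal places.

11.14

Gantt: | J1 0-1 | J2 1-5 | J1 5-8 | J6 8-10 | J1 10-13 | J5 13-19 | J3 19-26 | J4 26-33 | J7 33-43 |
Completion: J1=13  J2=5  J3=26  J4=33  J5=19  J6=10  J7=43
Turnaround (C−A): J1=13  J2=4  J3=25  J4=30  J5=13  J6=2  J7=34
Waiting times: J1=6, J2=0, J3=18, J4=23, J5=7, J6=0, J7=24
Average waiting = (6+0+18+23+7+0+24) / 7 = 78/7 = 11.14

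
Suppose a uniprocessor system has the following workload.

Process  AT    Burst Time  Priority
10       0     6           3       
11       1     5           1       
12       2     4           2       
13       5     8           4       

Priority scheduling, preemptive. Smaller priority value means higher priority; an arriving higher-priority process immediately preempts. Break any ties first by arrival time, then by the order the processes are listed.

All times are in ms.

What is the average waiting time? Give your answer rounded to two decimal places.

5.75

Timeline: | 10 0-1 | 11 1-6 | 12 6-10 | 10 10-15 | 13 15-23 |
Completion: 10=15  11=6  12=10  13=23
Turnaround (C−A): 10=15  11=5  12=8  13=18
Waiting times: 10=9, 11=0, 12=4, 13=10
Average waiting = (9+0+4+10) / 4 = 23/4 = 5.75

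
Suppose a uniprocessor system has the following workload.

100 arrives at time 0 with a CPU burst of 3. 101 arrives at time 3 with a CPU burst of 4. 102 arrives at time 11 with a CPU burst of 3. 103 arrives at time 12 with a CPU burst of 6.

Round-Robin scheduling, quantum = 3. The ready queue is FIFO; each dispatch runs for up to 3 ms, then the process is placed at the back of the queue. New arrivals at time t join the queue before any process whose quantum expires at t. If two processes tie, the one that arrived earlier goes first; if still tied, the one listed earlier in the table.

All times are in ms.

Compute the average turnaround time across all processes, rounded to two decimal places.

4.50

Gantt: | 100 0-3 | 101 3-7 | idle 7-11 | 102 11-14 | 103 14-20 |
Completion: 100=3  101=7  102=14  103=20
Turnaround (C−A): 100=3  101=4  102=3  103=8
Turnaround times: 100=3, 101=4, 102=3, 103=8
Average turnaround = (3+4+3+8) / 4 = 18/4 = 4.50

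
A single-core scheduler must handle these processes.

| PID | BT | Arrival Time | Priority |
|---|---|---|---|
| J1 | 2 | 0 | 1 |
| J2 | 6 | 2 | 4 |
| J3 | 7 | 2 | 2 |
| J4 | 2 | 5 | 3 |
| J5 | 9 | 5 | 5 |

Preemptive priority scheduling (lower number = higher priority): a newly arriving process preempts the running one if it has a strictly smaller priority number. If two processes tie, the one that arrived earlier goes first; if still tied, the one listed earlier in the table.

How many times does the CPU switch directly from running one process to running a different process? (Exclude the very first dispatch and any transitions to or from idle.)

Timeline: | J1 0-2 | J3 2-9 | J4 9-11 | J2 11-17 | J5 17-26 |
Completion: J1=2  J2=17  J3=9  J4=11  J5=26
Turnaround (C−A): J1=2  J2=15  J3=7  J4=6  J5=21

4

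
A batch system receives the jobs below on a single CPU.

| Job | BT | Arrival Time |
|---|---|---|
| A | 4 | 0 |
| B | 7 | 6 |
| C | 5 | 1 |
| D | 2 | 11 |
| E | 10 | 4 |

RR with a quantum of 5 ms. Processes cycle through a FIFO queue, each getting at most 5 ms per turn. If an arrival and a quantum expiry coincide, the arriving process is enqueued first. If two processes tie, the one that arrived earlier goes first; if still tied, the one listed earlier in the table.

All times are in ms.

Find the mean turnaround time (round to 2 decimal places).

Gantt: | A 0-4 | C 4-9 | E 9-14 | B 14-19 | D 19-21 | E 21-26 | B 26-28 |
Completion: A=4  B=28  C=9  D=21  E=26
Turnaround times: A=4, B=22, C=8, D=10, E=22
Average turnaround = (4+22+8+10+22) / 5 = 66/5 = 13.20

13.20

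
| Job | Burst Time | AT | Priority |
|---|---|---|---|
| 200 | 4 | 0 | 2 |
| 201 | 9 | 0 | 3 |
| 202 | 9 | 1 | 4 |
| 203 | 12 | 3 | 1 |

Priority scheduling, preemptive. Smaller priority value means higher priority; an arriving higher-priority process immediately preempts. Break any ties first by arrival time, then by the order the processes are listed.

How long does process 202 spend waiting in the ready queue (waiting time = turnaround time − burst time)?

Gantt: | 200 0-3 | 203 3-15 | 200 15-16 | 201 16-25 | 202 25-34 |
Completion: 200=16  201=25  202=34  203=15
Turnaround (C−A): 200=16  201=25  202=33  203=12
Waiting(202) = turnaround − burst = 33 − 9 = 24

24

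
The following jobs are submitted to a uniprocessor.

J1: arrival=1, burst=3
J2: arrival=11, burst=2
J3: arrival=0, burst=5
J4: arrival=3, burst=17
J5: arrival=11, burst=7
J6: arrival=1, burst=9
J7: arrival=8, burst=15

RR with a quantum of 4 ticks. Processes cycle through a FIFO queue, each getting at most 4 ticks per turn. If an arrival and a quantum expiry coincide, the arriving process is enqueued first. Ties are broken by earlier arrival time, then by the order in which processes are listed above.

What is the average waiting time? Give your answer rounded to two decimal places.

21.43

Gantt: | J3 0-4 | J1 4-7 | J6 7-11 | J4 11-15 | J3 15-16 | J7 16-20 | J2 20-22 | J5 22-26 | J6 26-30 | J4 30-34 | J7 34-38 | J5 38-41 | J6 41-42 | J4 42-46 | J7 46-50 | J4 50-54 | J7 54-57 | J4 57-58 |
Completion: J1=7  J2=22  J3=16  J4=58  J5=41  J6=42  J7=57
Turnaround (C−A): J1=6  J2=11  J3=16  J4=55  J5=30  J6=41  J7=49
Waiting times: J1=3, J2=9, J3=11, J4=38, J5=23, J6=32, J7=34
Average waiting = (3+9+11+38+23+32+34) / 7 = 150/7 = 21.43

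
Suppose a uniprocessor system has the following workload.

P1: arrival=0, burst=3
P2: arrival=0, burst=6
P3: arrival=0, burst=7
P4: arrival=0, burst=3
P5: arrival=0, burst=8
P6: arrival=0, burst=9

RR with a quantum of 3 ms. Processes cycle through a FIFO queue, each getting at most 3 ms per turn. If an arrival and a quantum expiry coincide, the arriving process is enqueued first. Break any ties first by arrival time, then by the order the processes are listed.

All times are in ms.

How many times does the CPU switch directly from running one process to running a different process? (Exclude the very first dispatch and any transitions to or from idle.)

Gantt: | P1 0-3 | P2 3-6 | P3 6-9 | P4 9-12 | P5 12-15 | P6 15-18 | P2 18-21 | P3 21-24 | P5 24-27 | P6 27-30 | P3 30-31 | P5 31-33 | P6 33-36 |
Completion: P1=3  P2=21  P3=31  P4=12  P5=33  P6=36

12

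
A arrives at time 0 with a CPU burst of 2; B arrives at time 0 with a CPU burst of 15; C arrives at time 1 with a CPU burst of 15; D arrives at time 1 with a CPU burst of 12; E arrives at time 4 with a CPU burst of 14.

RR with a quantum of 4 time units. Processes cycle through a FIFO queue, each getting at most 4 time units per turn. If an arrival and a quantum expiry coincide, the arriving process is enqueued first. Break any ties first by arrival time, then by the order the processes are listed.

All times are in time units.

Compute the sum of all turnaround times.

Gantt: | A 0-2 | B 2-6 | C 6-10 | D 10-14 | E 14-18 | B 18-22 | C 22-26 | D 26-30 | E 30-34 | B 34-38 | C 38-42 | D 42-46 | E 46-50 | B 50-53 | C 53-56 | E 56-58 |
Completion: A=2  B=53  C=56  D=46  E=58
Turnaround (C−A): A=2  B=53  C=55  D=45  E=54
Turnaround = completion − arrival: A=2, B=53, C=55, D=45, E=54
Total turnaround = 2 + 53 + 55 + 45 + 54 = 209

209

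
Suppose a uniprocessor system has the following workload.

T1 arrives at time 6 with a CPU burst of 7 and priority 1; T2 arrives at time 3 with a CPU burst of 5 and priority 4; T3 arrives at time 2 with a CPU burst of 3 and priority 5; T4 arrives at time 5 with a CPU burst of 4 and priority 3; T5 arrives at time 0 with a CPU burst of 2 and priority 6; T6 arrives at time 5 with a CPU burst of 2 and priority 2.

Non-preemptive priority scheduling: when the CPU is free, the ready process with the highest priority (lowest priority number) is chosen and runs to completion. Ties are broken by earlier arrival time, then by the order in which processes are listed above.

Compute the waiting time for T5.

0

Schedule: | T5 0-2 | T3 2-5 | T6 5-7 | T1 7-14 | T4 14-18 | T2 18-23 |
Completion: T1=14  T2=23  T3=5  T4=18  T5=2  T6=7
Waiting(T5) = turnaround − burst = 2 − 2 = 0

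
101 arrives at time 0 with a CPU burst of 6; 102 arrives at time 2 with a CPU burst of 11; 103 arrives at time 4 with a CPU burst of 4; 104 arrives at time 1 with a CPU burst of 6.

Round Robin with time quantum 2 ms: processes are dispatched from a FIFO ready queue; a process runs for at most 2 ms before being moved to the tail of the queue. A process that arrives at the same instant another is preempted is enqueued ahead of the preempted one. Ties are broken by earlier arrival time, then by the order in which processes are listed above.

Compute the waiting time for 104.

13

Gantt: | 101 0-2 | 104 2-4 | 102 4-6 | 101 6-8 | 103 8-10 | 104 10-12 | 102 12-14 | 101 14-16 | 103 16-18 | 104 18-20 | 102 20-27 |
Completion: 101=16  102=27  103=18  104=20
Turnaround (C−A): 101=16  102=25  103=14  104=19
Waiting(104) = turnaround − burst = 19 − 6 = 13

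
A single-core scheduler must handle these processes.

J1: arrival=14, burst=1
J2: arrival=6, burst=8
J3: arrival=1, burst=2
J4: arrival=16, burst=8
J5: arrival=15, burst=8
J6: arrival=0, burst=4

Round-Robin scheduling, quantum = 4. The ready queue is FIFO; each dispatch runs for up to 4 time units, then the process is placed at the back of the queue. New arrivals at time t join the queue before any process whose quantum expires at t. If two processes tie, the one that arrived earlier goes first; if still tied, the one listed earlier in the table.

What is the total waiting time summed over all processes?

14

Gantt: | J6 0-4 | J3 4-6 | J2 6-14 | J1 14-15 | J5 15-19 | J4 19-23 | J5 23-27 | J4 27-31 |
Completion: J1=15  J2=14  J3=6  J4=31  J5=27  J6=4
Waiting = turnaround − burst: J1=0, J2=0, J3=3, J4=7, J5=4, J6=0
Total waiting = 0 + 0 + 3 + 7 + 4 + 0 = 14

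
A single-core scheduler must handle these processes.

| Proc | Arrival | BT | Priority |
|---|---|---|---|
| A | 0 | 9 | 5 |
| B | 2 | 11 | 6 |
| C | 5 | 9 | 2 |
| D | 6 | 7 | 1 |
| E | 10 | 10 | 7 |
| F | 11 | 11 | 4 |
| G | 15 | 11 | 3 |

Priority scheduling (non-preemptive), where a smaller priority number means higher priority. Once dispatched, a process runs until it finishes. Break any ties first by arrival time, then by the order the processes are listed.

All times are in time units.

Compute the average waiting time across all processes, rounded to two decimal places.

20.29

Schedule: | A 0-9 | D 9-16 | C 16-25 | G 25-36 | F 36-47 | B 47-58 | E 58-68 |
Completion: A=9  B=58  C=25  D=16  E=68  F=47  G=36
Turnaround (C−A): A=9  B=56  C=20  D=10  E=58  F=36  G=21
Waiting times: A=0, B=45, C=11, D=3, E=48, F=25, G=10
Average waiting = (0+45+11+3+48+25+10) / 7 = 142/7 = 20.29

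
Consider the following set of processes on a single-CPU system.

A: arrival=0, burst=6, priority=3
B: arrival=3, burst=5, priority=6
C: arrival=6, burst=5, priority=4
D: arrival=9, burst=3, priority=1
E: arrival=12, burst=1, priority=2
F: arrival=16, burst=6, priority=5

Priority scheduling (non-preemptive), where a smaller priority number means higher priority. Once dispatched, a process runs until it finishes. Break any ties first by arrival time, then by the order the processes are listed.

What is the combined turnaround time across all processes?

46

Schedule: | A 0-6 | C 6-11 | D 11-14 | E 14-15 | B 15-20 | F 20-26 |
Completion: A=6  B=20  C=11  D=14  E=15  F=26
Turnaround (C−A): A=6  B=17  C=5  D=5  E=3  F=10
Turnaround = completion − arrival: A=6, B=17, C=5, D=5, E=3, F=10
Total turnaround = 6 + 17 + 5 + 5 + 3 + 10 = 46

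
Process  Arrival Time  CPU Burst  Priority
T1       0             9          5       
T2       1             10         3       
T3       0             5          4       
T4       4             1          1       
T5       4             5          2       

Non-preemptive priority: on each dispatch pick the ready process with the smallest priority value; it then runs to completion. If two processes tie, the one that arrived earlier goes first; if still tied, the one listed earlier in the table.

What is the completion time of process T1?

Gantt: | T3 0-5 | T4 5-6 | T5 6-11 | T2 11-21 | T1 21-30 |
Completion: T1=30  T2=21  T3=5  T4=6  T5=11

30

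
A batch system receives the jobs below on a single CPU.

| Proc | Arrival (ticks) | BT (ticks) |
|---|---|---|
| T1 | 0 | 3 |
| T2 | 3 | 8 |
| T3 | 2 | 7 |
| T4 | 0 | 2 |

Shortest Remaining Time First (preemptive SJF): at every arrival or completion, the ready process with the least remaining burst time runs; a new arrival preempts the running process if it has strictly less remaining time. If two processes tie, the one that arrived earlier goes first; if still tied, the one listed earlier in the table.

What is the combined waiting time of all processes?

Schedule: | T4 0-2 | T1 2-5 | T3 5-12 | T2 12-20 |
Completion: T1=5  T2=20  T3=12  T4=2
Waiting = turnaround − burst: T1=2, T2=9, T3=3, T4=0
Total waiting = 2 + 9 + 3 + 0 = 14

14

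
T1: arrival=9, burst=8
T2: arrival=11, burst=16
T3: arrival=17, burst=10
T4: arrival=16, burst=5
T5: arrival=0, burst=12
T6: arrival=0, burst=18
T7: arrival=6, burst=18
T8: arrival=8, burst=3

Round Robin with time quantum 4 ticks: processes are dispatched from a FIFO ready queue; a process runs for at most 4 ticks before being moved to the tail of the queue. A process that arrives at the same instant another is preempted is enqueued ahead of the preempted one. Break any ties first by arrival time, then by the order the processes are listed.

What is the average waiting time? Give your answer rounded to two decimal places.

Schedule: | T5 0-4 | T6 4-8 | T5 8-12 | T7 12-16 | T8 16-19 | T6 19-23 | T1 23-27 | T2 27-31 | T5 31-35 | T4 35-39 | T7 39-43 | T3 43-47 | T6 47-51 | T1 51-55 | T2 55-59 | T4 59-60 | T7 60-64 | T3 64-68 | T6 68-72 | T2 72-76 | T7 76-80 | T3 80-82 | T6 82-84 | T2 84-88 | T7 88-90 |
Completion: T1=55  T2=88  T3=82  T4=60  T5=35  T6=84  T7=90  T8=19
Turnaround (C−A): T1=46  T2=77  T3=65  T4=44  T5=35  T6=84  T7=84  T8=11
Waiting times: T1=38, T2=61, T3=55, T4=39, T5=23, T6=66, T7=66, T8=8
Average waiting = (38+61+55+39+23+66+66+8) / 8 = 356/8 = 44.50

44.50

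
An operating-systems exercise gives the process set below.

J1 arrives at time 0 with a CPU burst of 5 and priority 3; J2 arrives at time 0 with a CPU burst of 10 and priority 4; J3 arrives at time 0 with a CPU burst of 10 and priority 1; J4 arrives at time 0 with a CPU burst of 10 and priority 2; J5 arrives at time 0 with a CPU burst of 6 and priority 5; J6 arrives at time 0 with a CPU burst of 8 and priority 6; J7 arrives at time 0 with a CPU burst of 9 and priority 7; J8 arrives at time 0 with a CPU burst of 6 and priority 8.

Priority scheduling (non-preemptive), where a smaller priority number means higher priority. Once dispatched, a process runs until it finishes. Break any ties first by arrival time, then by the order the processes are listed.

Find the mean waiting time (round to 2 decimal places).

Timeline: | J3 0-10 | J4 10-20 | J1 20-25 | J2 25-35 | J5 35-41 | J6 41-49 | J7 49-58 | J8 58-64 |
Completion: J1=25  J2=35  J3=10  J4=20  J5=41  J6=49  J7=58  J8=64
Turnaround (C−A): J1=25  J2=35  J3=10  J4=20  J5=41  J6=49  J7=58  J8=64
Waiting times: J1=20, J2=25, J3=0, J4=10, J5=35, J6=41, J7=49, J8=58
Average waiting = (20+25+0+10+35+41+49+58) / 8 = 238/8 = 29.75

29.75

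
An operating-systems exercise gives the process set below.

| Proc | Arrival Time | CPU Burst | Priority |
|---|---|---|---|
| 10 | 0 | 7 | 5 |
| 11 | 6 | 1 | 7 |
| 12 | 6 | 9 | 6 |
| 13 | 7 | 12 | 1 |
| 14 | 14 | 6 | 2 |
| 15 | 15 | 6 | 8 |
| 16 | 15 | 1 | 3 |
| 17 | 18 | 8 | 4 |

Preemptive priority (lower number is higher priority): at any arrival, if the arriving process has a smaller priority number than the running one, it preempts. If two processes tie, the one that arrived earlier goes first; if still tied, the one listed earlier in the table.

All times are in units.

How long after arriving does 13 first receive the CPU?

Gantt: | 10 0-7 | 13 7-19 | 14 19-25 | 16 25-26 | 17 26-34 | 12 34-43 | 11 43-44 | 15 44-50 |
Completion: 10=7  11=44  12=43  13=19  14=25  15=50  16=26  17=34
Turnaround (C−A): 10=7  11=38  12=37  13=12  14=11  15=35  16=11  17=16
Response(13) = first start − arrival = 7 − 7 = 0

0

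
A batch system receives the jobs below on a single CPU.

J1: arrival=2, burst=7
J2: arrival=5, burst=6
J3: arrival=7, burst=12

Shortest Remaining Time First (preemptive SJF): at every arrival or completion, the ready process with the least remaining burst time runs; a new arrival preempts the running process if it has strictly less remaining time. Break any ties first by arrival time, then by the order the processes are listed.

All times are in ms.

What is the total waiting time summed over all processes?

Gantt: | idle 0-2 | J1 2-9 | J2 9-15 | J3 15-27 |
Completion: J1=9  J2=15  J3=27
Turnaround (C−A): J1=7  J2=10  J3=20
Waiting = turnaround − burst: J1=0, J2=4, J3=8
Total waiting = 0 + 4 + 8 = 12

12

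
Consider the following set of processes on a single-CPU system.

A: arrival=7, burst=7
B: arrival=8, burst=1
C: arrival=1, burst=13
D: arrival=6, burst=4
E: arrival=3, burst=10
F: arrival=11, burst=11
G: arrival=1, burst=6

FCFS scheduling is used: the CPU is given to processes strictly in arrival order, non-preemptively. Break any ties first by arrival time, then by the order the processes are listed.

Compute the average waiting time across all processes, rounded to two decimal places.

20.71

Timeline: | idle 0-1 | C 1-14 | G 14-20 | E 20-30 | D 30-34 | A 34-41 | B 41-42 | F 42-53 |
Completion: A=41  B=42  C=14  D=34  E=30  F=53  G=20
Waiting times: A=27, B=33, C=0, D=24, E=17, F=31, G=13
Average waiting = (27+33+0+24+17+31+13) / 7 = 145/7 = 20.71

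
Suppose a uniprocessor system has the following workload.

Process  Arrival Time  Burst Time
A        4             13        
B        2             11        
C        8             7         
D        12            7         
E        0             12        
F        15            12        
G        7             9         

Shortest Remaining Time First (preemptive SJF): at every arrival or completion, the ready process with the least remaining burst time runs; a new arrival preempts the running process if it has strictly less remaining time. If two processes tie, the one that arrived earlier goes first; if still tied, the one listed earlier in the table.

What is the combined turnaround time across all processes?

219

Timeline: | E 0-12 | C 12-19 | D 19-26 | G 26-35 | B 35-46 | F 46-58 | A 58-71 |
Completion: A=71  B=46  C=19  D=26  E=12  F=58  G=35
Turnaround (C−A): A=67  B=44  C=11  D=14  E=12  F=43  G=28
Turnaround = completion − arrival: A=67, B=44, C=11, D=14, E=12, F=43, G=28
Total turnaround = 67 + 44 + 11 + 14 + 12 + 43 + 28 = 219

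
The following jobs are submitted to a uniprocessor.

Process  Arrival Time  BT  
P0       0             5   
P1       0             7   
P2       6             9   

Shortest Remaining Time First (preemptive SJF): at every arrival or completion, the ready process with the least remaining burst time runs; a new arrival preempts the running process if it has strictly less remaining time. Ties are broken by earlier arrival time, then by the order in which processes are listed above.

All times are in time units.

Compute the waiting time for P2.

Gantt: | P0 0-5 | P1 5-12 | P2 12-21 |
Completion: P0=5  P1=12  P2=21
Turnaround (C−A): P0=5  P1=12  P2=15
Waiting(P2) = turnaround − burst = 15 − 9 = 6

6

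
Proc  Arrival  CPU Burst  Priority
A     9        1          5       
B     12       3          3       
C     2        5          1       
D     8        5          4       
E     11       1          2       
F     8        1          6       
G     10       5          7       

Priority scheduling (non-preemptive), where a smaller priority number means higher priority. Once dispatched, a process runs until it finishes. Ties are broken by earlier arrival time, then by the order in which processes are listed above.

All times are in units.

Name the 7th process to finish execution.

G

Schedule: | idle 0-2 | C 2-7 | idle 7-8 | D 8-13 | E 13-14 | B 14-17 | A 17-18 | F 18-19 | G 19-24 |
Completion: A=18  B=17  C=7  D=13  E=14  F=19  G=24
Turnaround (C−A): A=9  B=5  C=5  D=5  E=3  F=11  G=14
Finish order: C → D → E → B → A → F → G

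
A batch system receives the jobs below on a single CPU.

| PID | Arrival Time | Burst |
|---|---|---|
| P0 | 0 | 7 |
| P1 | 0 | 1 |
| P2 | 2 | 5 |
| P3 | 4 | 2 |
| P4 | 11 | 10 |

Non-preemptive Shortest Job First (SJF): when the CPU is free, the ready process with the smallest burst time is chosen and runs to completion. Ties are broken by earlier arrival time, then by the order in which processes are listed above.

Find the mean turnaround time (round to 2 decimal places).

Timeline: | P1 0-1 | P0 1-8 | P3 8-10 | P2 10-15 | P4 15-25 |
Completion: P0=8  P1=1  P2=15  P3=10  P4=25
Turnaround (C−A): P0=8  P1=1  P2=13  P3=6  P4=14
Turnaround times: P0=8, P1=1, P2=13, P3=6, P4=14
Average turnaround = (8+1+13+6+14) / 5 = 42/5 = 8.40

8.40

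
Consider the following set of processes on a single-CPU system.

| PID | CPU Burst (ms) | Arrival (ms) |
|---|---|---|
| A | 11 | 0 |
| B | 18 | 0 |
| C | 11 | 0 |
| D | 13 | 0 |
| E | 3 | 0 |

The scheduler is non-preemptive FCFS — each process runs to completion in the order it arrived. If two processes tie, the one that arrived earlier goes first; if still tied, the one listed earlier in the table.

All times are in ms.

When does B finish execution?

Schedule: | A 0-11 | B 11-29 | C 29-40 | D 40-53 | E 53-56 |
Completion: A=11  B=29  C=40  D=53  E=56
Turnaround (C−A): A=11  B=29  C=40  D=53  E=56

29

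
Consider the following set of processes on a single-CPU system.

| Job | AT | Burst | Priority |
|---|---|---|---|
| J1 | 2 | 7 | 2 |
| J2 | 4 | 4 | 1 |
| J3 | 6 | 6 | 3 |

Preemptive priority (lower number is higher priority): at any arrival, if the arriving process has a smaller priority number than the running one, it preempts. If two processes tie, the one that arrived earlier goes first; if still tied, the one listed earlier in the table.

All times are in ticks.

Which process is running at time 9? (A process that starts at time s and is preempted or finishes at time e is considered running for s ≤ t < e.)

Schedule: | idle 0-2 | J1 2-4 | J2 4-8 | J1 8-13 | J3 13-19 |
Completion: J1=13  J2=8  J3=19
Turnaround (C−A): J1=11  J2=4  J3=13

J1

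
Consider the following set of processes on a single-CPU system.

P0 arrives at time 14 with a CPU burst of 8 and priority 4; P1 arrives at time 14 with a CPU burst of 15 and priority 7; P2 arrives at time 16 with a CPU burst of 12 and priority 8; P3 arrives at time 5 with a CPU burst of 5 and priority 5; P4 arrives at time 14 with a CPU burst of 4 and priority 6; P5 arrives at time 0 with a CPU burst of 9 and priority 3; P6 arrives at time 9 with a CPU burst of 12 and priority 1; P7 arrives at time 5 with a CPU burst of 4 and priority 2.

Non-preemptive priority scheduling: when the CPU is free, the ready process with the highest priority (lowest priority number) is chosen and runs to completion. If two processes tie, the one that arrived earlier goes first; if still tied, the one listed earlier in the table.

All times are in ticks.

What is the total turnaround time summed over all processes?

217

Timeline: | P5 0-9 | P6 9-21 | P7 21-25 | P0 25-33 | P3 33-38 | P4 38-42 | P1 42-57 | P2 57-69 |
Completion: P0=33  P1=57  P2=69  P3=38  P4=42  P5=9  P6=21  P7=25
Turnaround (C−A): P0=19  P1=43  P2=53  P3=33  P4=28  P5=9  P6=12  P7=20
Turnaround = completion − arrival: P0=19, P1=43, P2=53, P3=33, P4=28, P5=9, P6=12, P7=20
Total turnaround = 19 + 43 + 53 + 33 + 28 + 9 + 12 + 20 = 217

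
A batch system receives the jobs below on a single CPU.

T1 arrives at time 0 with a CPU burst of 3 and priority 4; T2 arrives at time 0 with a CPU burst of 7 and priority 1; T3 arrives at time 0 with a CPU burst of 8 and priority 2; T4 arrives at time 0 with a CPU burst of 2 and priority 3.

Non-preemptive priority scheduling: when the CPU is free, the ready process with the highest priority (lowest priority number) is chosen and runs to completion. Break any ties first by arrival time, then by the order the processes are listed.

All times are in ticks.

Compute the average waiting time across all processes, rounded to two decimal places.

9.75

Schedule: | T2 0-7 | T3 7-15 | T4 15-17 | T1 17-20 |
Completion: T1=20  T2=7  T3=15  T4=17
Turnaround (C−A): T1=20  T2=7  T3=15  T4=17
Waiting times: T1=17, T2=0, T3=7, T4=15
Average waiting = (17+0+7+15) / 4 = 39/4 = 9.75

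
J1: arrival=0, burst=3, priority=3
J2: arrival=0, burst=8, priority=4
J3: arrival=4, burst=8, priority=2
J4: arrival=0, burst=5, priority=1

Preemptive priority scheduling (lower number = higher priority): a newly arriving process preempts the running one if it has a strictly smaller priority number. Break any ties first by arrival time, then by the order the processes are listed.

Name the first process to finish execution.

Timeline: | J4 0-5 | J3 5-13 | J1 13-16 | J2 16-24 |
Completion: J1=16  J2=24  J3=13  J4=5
Turnaround (C−A): J1=16  J2=24  J3=9  J4=5
Finish order: J4 → J3 → J1 → J2

J4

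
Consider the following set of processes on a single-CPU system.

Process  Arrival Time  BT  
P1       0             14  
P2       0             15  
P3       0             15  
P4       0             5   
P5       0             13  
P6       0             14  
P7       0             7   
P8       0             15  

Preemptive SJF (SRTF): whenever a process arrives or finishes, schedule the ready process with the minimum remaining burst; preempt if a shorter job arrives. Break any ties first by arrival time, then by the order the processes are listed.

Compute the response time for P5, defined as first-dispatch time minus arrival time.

12

Gantt: | P4 0-5 | P7 5-12 | P5 12-25 | P1 25-39 | P6 39-53 | P2 53-68 | P3 68-83 | P8 83-98 |
Completion: P1=39  P2=68  P3=83  P4=5  P5=25  P6=53  P7=12  P8=98
Turnaround (C−A): P1=39  P2=68  P3=83  P4=5  P5=25  P6=53  P7=12  P8=98
Response(P5) = first start − arrival = 12 − 0 = 12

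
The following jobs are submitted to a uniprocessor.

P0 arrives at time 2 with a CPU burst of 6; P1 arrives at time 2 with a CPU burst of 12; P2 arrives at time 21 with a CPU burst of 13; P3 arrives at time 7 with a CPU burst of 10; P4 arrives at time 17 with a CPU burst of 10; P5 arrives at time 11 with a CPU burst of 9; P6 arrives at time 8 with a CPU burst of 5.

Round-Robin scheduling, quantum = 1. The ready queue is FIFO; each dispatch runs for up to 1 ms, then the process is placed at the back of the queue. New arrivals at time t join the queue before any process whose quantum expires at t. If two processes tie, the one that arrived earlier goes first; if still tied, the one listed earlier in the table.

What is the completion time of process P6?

33

Gantt: | idle 0-2 | P0 2-3 | P1 3-4 | P0 4-5 | P1 5-6 | P0 6-7 | P1 7-8 | P3 8-9 | P0 9-10 | P6 10-11 | P1 11-12 | P3 12-13 | P0 13-14 | P5 14-15 | P6 15-16 | P1 16-17 | P3 17-18 | P0 18-19 | P5 19-20 | P6 20-21 | P4 21-22 | P1 22-23 | P3 23-24 | P5 24-25 | P2 25-26 | P6 26-27 | P4 27-28 | P1 28-29 | P3 29-30 | P5 30-31 | P2 31-32 | P6 32-33 | P4 33-34 | P1 34-35 | P3 35-36 | P5 36-37 | P2 37-38 | P4 38-39 | P1 39-40 | P3 40-41 | P5 41-42 | P2 42-43 | P4 43-44 | P1 44-45 | P3 45-46 | P5 46-47 | P2 47-48 | P4 48-49 | P1 49-50 | P3 50-51 | P5 51-52 | P2 52-53 | P4 53-54 | P1 54-55 | P3 55-56 | P5 56-57 | P2 57-58 | P4 58-59 | P2 59-60 | P4 60-61 | P2 61-62 | P4 62-63 | P2 63-67 |
Completion: P0=19  P1=55  P2=67  P3=56  P4=63  P5=57  P6=33
Turnaround (C−A): P0=17  P1=53  P2=46  P3=49  P4=46  P5=46  P6=25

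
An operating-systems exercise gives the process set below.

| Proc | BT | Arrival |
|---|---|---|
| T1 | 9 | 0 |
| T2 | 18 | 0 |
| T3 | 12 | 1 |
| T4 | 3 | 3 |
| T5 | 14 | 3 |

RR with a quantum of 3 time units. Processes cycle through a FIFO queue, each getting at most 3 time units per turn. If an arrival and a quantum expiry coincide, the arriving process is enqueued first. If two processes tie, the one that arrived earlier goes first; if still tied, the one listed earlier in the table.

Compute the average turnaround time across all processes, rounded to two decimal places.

Timeline: | T1 0-3 | T2 3-6 | T3 6-9 | T4 9-12 | T5 12-15 | T1 15-18 | T2 18-21 | T3 21-24 | T5 24-27 | T1 27-30 | T2 30-33 | T3 33-36 | T5 36-39 | T2 39-42 | T3 42-45 | T5 45-48 | T2 48-51 | T5 51-53 | T2 53-56 |
Completion: T1=30  T2=56  T3=45  T4=12  T5=53
Turnaround times: T1=30, T2=56, T3=44, T4=9, T5=50
Average turnaround = (30+56+44+9+50) / 5 = 189/5 = 37.80

37.80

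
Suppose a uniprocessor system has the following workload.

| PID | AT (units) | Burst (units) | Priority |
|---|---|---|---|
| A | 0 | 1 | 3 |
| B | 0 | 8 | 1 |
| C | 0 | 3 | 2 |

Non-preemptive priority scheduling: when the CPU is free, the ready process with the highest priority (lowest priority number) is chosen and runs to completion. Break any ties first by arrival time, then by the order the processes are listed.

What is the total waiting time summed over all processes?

Schedule: | B 0-8 | C 8-11 | A 11-12 |
Completion: A=12  B=8  C=11
Turnaround (C−A): A=12  B=8  C=11
Waiting = turnaround − burst: A=11, B=0, C=8
Total waiting = 11 + 0 + 8 = 19

19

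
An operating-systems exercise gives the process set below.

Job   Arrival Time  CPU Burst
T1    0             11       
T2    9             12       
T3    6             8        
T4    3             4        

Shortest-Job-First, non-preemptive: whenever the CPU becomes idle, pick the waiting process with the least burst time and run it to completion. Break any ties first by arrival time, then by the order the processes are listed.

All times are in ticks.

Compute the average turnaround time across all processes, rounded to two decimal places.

Gantt: | T1 0-11 | T4 11-15 | T3 15-23 | T2 23-35 |
Completion: T1=11  T2=35  T3=23  T4=15
Turnaround times: T1=11, T2=26, T3=17, T4=12
Average turnaround = (11+26+17+12) / 4 = 66/4 = 16.50

16.50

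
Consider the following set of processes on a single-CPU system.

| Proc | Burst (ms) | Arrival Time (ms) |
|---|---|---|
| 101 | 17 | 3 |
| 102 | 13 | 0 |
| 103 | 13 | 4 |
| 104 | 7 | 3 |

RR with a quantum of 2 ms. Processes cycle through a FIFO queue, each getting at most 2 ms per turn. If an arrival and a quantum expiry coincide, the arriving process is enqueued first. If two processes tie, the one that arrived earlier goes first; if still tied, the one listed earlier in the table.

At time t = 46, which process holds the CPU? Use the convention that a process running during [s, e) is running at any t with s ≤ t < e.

Gantt: | 102 0-4 | 101 4-6 | 104 6-8 | 103 8-10 | 102 10-12 | 101 12-14 | 104 14-16 | 103 16-18 | 102 18-20 | 101 20-22 | 104 22-24 | 103 24-26 | 102 26-28 | 101 28-30 | 104 30-31 | 103 31-33 | 102 33-35 | 101 35-37 | 103 37-39 | 102 39-40 | 101 40-42 | 103 42-44 | 101 44-46 | 103 46-47 | 101 47-50 |
Completion: 101=50  102=40  103=47  104=31
Turnaround (C−A): 101=47  102=40  103=43  104=28

103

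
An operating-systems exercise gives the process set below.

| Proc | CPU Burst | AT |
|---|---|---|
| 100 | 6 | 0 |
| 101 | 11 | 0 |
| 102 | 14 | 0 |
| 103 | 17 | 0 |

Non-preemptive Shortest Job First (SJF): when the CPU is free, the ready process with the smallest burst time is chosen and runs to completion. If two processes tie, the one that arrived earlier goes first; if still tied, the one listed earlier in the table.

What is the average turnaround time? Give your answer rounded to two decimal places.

25.50

Schedule: | 100 0-6 | 101 6-17 | 102 17-31 | 103 31-48 |
Completion: 100=6  101=17  102=31  103=48
Turnaround times: 100=6, 101=17, 102=31, 103=48
Average turnaround = (6+17+31+48) / 4 = 102/4 = 25.50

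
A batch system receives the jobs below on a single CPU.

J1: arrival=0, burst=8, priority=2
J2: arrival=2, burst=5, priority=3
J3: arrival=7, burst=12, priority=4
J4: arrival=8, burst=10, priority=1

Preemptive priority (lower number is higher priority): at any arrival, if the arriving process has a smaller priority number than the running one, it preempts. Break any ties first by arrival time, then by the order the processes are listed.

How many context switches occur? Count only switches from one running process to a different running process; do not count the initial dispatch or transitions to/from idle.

3

Timeline: | J1 0-8 | J4 8-18 | J2 18-23 | J3 23-35 |
Completion: J1=8  J2=23  J3=35  J4=18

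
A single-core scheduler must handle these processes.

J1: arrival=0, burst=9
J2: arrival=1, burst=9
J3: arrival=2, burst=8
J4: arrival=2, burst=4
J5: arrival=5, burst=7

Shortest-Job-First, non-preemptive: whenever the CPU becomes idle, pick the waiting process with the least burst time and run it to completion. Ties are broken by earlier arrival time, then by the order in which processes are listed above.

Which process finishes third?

Timeline: | J1 0-9 | J4 9-13 | J5 13-20 | J3 20-28 | J2 28-37 |
Completion: J1=9  J2=37  J3=28  J4=13  J5=20
Finish order: J1 → J4 → J5 → J3 → J2

J5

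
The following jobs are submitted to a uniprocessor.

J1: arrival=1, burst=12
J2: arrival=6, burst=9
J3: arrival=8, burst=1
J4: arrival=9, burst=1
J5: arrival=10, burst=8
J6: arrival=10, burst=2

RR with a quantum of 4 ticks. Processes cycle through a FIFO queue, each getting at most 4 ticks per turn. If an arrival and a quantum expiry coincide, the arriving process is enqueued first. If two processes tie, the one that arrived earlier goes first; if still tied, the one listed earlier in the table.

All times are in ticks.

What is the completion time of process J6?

Timeline: | idle 0-1 | J1 1-9 | J2 9-13 | J3 13-14 | J4 14-15 | J1 15-19 | J5 19-23 | J6 23-25 | J2 25-29 | J5 29-33 | J2 33-34 |
Completion: J1=19  J2=34  J3=14  J4=15  J5=33  J6=25

25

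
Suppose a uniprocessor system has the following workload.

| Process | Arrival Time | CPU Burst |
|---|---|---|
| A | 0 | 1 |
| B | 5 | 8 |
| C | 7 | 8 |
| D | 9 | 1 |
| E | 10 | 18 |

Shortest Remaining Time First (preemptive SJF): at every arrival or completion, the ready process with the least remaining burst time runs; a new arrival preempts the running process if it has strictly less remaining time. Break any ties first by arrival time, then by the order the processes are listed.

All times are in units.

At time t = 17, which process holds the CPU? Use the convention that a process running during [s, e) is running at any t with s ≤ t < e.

C

Gantt: | A 0-1 | idle 1-5 | B 5-9 | D 9-10 | B 10-14 | C 14-22 | E 22-40 |
Completion: A=1  B=14  C=22  D=10  E=40
Turnaround (C−A): A=1  B=9  C=15  D=1  E=30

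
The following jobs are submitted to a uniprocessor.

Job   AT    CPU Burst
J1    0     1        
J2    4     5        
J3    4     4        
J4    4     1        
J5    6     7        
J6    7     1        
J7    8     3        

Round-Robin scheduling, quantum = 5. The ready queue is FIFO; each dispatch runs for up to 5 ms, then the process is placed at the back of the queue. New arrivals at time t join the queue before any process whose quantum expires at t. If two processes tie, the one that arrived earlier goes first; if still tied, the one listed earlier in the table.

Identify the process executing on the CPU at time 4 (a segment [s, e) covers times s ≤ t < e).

J2

Gantt: | J1 0-1 | idle 1-4 | J2 4-9 | J3 9-13 | J4 13-14 | J5 14-19 | J6 19-20 | J7 20-23 | J5 23-25 |
Completion: J1=1  J2=9  J3=13  J4=14  J5=25  J6=20  J7=23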